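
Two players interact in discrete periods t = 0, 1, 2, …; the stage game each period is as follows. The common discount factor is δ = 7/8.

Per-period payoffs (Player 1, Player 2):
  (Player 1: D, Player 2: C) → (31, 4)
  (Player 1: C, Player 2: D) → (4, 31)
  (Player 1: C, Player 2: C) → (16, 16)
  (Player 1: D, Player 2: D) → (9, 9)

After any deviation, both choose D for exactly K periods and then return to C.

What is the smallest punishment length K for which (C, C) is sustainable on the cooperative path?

3

No profitable deviation requires (16−9)(δ+…+δ^K) ≥ 31−16, i.e. δ+…+δ^K ≥ 15/7 ≈ 2.1429.
With δ = 7/8, the partial sums are K=1: 0.8750, K=2: 1.6406, K=3: 2.3105.
K = 3 is the first length at which the sum reaches 2.1429.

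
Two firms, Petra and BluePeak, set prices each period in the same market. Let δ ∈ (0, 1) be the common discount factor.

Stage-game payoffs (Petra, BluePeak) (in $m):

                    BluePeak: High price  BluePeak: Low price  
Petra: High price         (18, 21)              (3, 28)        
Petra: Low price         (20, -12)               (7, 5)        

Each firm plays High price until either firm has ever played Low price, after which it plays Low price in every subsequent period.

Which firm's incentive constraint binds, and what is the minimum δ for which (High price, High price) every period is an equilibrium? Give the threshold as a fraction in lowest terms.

For Petra: deviation gain 20−18 = 2, per-period punishment loss 18−7 = 11. IC gives δ ≥ 2/13.
For BluePeak: gain 7, loss 16 per period, so δ ≥ 7/23.
The tighter constraint is BluePeak's, so cooperation needs δ ≥ 7/23.

BluePeak; δ ≥ 7/23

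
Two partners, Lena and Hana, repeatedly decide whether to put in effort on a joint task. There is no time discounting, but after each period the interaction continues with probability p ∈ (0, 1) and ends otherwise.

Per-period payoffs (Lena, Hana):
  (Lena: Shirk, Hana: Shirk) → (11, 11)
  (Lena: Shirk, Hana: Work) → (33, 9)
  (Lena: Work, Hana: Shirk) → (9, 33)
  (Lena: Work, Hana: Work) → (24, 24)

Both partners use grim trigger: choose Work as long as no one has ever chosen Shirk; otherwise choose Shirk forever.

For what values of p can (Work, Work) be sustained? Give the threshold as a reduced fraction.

Expected cooperation value is 24 + p·24 + p²·24 + … = 24/(1−p); deviation gives 33 + p·11/(1−p).
24 ≥ 33(1−p) + 11p ⇒ 22p ≥ 9 ⇒ p ≥ 9/22.

9/22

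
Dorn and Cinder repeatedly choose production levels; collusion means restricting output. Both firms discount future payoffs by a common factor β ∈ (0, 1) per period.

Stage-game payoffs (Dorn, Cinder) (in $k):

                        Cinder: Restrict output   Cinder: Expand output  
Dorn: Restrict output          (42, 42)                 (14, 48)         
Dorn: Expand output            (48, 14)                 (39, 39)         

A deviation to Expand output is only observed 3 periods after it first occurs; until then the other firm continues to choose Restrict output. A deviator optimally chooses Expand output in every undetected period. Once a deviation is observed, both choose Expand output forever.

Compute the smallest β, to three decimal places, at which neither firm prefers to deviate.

Deviating for the 3 undetected periods gains 48−42 = 6 per period over cooperation, then loses 42−39 = 3 per period forever once punishment starts.
Gain: 6(1 + β + … + β^2); loss: 3·β^3/(1−β).
No profitable deviation ⇔ 6(1−β^3) ≤ 3·β^3, i.e. β^3 ≥ 6/(6+3) = 2/3.
Hence β ≥ (2/3)^(1/3) ≈ 0.874.

0.874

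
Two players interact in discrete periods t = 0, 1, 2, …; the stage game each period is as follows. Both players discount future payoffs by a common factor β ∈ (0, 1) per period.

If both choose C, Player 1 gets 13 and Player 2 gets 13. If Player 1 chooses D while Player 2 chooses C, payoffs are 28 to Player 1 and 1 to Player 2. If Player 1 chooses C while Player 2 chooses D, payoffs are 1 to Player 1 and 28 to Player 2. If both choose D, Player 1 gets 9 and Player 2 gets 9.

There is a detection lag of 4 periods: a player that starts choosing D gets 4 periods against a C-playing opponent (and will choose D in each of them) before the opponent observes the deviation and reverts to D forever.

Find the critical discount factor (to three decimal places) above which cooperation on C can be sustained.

The best deviation is to choose D for all 4 undetected periods, earning 28 each, then 9 forever once detected.
Deviation value: 28(1−β^4)/(1−β) + 9β^4/(1−β); cooperation value: 13/(1−β).
IC: 13 ≥ 28(1−β^4) + 9β^4 = 28 − 19β^4.
So β^4 ≥ 15/19, giving β ≥ (15/19)^(1/4) ≈ 0.943.

0.943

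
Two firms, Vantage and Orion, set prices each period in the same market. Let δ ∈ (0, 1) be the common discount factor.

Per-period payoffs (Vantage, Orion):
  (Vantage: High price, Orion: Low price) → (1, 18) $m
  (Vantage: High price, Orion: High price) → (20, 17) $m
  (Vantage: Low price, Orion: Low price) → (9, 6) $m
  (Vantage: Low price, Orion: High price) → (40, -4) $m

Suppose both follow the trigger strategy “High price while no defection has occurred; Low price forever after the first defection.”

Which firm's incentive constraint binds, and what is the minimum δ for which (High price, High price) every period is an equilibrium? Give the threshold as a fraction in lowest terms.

Vantage: cooperation gives 20 each period; deviation gives 40 once then 9 forever.
  20/(1−δ) ≥ 40 + 9δ/(1−δ) ⇒ δ ≥ 20/31.
Orion: cooperation gives 17 each period; deviation gives 18 once then 6 forever.
  δ ≥ 1/12.
Both must hold, so the binding constraint is Vantage's: δ ≥ 20/31.

Vantage; δ ≥ 20/31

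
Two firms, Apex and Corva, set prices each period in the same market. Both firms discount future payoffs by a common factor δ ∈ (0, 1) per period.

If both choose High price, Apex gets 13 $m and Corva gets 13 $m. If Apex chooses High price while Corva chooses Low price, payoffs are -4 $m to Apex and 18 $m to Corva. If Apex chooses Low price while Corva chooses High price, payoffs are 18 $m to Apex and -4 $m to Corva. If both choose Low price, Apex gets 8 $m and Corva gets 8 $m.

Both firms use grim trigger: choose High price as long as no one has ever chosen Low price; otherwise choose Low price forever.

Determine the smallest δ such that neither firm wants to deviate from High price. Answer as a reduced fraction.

1/2

Under grim trigger the critical discount factor is (T−C)/(T−P) with T = 18, C = 13, P = 8.
δ* = (18−13)/(18−8) = 5/10 = 1/2.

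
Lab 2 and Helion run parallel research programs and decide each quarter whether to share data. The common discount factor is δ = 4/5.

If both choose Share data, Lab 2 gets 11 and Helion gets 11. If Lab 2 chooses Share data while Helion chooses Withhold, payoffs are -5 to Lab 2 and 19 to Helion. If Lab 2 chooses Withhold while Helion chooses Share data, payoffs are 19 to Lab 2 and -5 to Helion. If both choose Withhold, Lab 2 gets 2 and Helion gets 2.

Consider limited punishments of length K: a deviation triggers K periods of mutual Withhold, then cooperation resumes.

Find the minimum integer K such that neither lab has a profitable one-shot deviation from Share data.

2

No profitable deviation requires (11−2)(δ+…+δ^K) ≥ 19−11, i.e. δ+…+δ^K ≥ 8/9 ≈ 0.8889.
With δ = 4/5, the partial sums are K=1: 0.8000, K=2: 1.4400.
K = 2 is the first length at which the sum reaches 0.8889.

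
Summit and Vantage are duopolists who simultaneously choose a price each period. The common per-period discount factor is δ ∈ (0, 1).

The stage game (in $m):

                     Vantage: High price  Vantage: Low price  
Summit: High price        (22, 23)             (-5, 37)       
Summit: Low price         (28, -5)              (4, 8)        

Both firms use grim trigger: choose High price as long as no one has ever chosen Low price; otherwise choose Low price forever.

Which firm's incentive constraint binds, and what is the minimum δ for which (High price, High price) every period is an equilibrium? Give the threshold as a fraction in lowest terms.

Summit's threshold: (28−22)/(28−4) = 1/4.
Vantage's threshold: (37−23)/(37−8) = 14/29.
1/4 < 14/29, so Vantage binds and δ* = 14/29.

Vantage; δ ≥ 14/29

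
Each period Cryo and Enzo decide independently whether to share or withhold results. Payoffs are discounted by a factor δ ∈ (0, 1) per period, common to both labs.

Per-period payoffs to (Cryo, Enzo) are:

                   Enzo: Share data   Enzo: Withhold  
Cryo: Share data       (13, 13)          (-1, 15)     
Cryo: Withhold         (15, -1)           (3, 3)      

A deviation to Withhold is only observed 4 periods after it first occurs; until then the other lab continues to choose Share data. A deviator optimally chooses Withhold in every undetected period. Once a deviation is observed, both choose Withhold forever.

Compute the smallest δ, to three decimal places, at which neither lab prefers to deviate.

0.639

The best deviation is to choose Withhold for all 4 undetected periods, earning 15 each, then 3 forever once detected.
Deviation value: 15(1−δ^4)/(1−δ) + 3δ^4/(1−δ); cooperation value: 13/(1−δ).
IC: 13 ≥ 15(1−δ^4) + 3δ^4 = 15 − 12δ^4.
So δ^4 ≥ 2/12 = 1/6, giving δ ≥ (1/6)^(1/4) ≈ 0.639.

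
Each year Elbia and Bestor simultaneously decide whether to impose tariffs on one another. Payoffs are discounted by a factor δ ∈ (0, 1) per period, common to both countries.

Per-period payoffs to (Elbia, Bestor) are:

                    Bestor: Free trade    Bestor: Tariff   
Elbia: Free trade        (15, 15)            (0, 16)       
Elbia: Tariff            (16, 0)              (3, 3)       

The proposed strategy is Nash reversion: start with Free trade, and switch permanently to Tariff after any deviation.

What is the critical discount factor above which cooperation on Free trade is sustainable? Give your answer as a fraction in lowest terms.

1/13

One-period gain from deviating is 16 − 15 = 1. The loss is 15 − 3 = 12 in every subsequent period, with present value 12·δ/(1−δ).
Deviation is unprofitable when 12·δ/(1−δ) ≥ 1, i.e. δ/(1−δ) ≥ 1/12.
Equivalently δ ≥ 1/(1+12) = 1/13.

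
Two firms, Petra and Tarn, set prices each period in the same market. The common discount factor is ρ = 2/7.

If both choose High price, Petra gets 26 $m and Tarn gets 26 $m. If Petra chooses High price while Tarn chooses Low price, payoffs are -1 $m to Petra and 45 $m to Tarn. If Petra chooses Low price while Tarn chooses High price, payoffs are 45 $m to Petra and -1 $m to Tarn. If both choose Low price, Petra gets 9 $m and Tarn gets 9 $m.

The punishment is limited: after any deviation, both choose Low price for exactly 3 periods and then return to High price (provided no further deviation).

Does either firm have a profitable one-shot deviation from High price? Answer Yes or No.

IC: ρ+…+ρ^3 ≥ (45−26)/(26−9) = 19/17.
At ρ = 2/7: partial sum = 0.3907 < 1.1176. Cooperation not sustainable.

Yes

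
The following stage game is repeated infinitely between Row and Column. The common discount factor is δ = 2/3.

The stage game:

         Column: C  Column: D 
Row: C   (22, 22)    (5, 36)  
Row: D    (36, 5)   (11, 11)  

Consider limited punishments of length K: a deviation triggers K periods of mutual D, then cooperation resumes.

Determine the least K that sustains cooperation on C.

3

No profitable deviation requires (22−11)(δ+…+δ^K) ≥ 36−22, i.e. δ+…+δ^K ≥ 14/11 ≈ 1.2727.
With δ = 2/3, the partial sums are K=1: 0.6667, K=2: 1.1111, K=3: 1.4074.
K = 3 is the first length at which the sum reaches 1.2727.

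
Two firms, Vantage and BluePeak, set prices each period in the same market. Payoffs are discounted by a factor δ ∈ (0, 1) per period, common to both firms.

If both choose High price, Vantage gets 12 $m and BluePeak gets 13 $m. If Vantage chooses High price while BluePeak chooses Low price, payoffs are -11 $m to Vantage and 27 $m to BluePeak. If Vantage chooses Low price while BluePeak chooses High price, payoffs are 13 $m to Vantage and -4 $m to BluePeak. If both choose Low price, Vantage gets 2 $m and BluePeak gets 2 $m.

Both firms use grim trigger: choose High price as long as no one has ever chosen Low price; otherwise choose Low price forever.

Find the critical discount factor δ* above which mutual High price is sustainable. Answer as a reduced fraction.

Vantage's threshold: (13−12)/(13−2) = 1/11.
BluePeak's threshold: (27−13)/(27−2) = 14/25.
1/11 < 14/25, so BluePeak binds and δ* = 14/25.

14/25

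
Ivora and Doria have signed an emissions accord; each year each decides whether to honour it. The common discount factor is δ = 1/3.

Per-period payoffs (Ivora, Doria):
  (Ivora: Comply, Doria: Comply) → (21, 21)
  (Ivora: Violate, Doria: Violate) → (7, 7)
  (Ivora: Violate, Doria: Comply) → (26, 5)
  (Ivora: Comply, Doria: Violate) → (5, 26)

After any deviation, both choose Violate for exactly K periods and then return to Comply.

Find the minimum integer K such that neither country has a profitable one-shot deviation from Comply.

2

Need Σ_{k=1}^{K} δ^k ≥ (26−21)/(21−7) = 0.3571 at δ = 1/3.
At K = 1 the sum is 0.3333 < 0.3571; at K = 2 it is 0.4444 ≥ 0.3571.
So the minimum punishment length is K = 2.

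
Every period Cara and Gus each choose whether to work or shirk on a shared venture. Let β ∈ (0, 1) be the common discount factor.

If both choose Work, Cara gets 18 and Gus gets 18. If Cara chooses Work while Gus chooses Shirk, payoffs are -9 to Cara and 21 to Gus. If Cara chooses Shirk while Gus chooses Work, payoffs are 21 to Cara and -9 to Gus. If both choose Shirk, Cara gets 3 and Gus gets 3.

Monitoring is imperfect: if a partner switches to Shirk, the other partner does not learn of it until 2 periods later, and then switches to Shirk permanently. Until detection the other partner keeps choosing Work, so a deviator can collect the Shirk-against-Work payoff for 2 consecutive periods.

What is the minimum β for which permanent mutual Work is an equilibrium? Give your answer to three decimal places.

The best deviation is to choose Shirk for all 2 undetected periods, earning 21 each, then 3 forever once detected.
Deviation value: 21(1−β^2)/(1−β) + 3β^2/(1−β); cooperation value: 18/(1−β).
IC: 18 ≥ 21(1−β^2) + 3β^2 = 21 − 18β^2.
So β^2 ≥ 3/18 = 1/6, giving β ≥ (1/6)^(1/2) ≈ 0.408.

0.408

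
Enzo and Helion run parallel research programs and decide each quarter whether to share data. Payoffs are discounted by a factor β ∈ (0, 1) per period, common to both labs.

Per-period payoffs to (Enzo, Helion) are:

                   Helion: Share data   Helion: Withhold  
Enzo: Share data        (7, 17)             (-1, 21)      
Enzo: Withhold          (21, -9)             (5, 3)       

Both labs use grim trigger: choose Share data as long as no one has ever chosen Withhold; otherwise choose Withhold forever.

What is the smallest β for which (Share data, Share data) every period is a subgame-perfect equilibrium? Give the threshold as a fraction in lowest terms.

Enzo's threshold: (21−7)/(21−5) = 7/8.
Helion's threshold: (21−17)/(21−3) = 2/9.
7/8 > 2/9, so Enzo binds and β* = 7/8.

7/8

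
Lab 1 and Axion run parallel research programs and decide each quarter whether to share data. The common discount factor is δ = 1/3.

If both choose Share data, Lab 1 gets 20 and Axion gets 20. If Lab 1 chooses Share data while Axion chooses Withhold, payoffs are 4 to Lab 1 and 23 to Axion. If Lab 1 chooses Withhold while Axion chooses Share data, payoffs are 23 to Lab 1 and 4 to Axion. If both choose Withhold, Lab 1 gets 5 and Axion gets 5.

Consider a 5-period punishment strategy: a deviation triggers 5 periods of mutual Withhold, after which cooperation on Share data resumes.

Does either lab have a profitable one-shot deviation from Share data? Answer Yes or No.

No

A one-shot deviation gives 23 now, then 5 for 5 periods, then back to 20.
Gain from deviating: (23−20) today; loss: (20−5) in each of the next 5 periods.
No-deviation condition: (20−5)(δ+…+δ^5) ≥ 23−20, i.e. δ+…+δ^5 ≥ 1/5.
At δ = 1/3: δ+…+δ^5 = 0.4979 ≥ 0.2000.
So cooperation is sustainable.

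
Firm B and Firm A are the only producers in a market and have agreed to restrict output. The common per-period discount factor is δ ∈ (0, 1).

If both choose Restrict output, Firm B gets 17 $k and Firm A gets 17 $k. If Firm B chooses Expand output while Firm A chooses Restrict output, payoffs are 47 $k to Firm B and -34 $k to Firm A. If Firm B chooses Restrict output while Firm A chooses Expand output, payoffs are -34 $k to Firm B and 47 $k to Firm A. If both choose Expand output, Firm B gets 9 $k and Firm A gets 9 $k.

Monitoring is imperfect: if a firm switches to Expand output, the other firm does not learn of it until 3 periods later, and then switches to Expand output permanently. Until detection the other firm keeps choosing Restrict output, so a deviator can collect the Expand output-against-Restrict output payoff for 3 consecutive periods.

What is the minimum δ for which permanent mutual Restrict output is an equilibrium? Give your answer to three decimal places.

A deviator earns 47 for 3 periods, then 9 forever; cooperating earns 17 forever. Multiplying the IC by (1−δ):
17 ≥ 47(1−δ^3) + 9δ^3, so 38·δ^3 ≥ 30 and δ^3 ≥ 15/19.
δ ≥ (15/19)^(1/3) ≈ 0.924.

0.924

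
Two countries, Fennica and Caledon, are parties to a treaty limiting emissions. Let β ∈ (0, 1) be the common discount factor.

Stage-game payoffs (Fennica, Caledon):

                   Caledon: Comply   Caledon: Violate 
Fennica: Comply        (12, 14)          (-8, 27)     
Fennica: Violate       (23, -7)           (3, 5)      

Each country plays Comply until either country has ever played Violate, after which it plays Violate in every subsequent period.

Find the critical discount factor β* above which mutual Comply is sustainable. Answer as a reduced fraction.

13/22

Fennica's threshold: (23−12)/(23−3) = 11/20.
Caledon's threshold: (27−14)/(27−5) = 13/22.
11/20 < 13/22, so Caledon binds and β* = 13/22.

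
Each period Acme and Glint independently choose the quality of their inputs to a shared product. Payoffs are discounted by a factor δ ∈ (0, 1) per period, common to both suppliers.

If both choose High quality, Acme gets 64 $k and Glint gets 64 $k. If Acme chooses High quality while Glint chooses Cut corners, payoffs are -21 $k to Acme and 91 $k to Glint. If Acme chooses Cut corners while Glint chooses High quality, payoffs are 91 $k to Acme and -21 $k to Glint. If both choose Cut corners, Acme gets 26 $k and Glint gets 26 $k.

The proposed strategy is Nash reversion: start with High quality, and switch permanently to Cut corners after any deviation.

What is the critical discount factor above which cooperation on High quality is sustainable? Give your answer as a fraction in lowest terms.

64/(1−δ) ≥ 91 + 26δ/(1−δ)
64 ≥ 91 − 65δ
δ ≥ 27/65.

27/65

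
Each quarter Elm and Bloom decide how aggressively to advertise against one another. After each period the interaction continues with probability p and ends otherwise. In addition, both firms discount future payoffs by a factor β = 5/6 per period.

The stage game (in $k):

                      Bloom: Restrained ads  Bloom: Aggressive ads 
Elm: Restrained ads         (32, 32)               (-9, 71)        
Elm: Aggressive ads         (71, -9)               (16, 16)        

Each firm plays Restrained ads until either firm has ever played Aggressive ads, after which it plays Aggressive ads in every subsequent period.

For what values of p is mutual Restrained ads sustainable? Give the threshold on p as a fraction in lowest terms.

234/275

With continuation probability p and discount β, the effective per-period discount factor is βp.
Grim-trigger IC: βp ≥ (71−32)/(71−16) = 39/55.
So p ≥ (39/55)/(5/6) = 234/275.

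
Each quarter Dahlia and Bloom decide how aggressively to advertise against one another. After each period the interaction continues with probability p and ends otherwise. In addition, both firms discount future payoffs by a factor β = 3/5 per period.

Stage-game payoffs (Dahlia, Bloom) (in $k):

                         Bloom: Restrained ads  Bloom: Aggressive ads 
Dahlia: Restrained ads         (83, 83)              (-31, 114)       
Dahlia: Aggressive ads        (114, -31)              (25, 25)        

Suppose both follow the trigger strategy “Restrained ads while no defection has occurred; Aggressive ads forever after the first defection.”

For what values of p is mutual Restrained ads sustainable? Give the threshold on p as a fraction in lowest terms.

With continuation probability p and discount β, the effective per-period discount factor is βp.
Grim-trigger IC: βp ≥ (114−83)/(114−25) = 31/89.
So p ≥ (31/89)/(3/5) = 155/267.

155/267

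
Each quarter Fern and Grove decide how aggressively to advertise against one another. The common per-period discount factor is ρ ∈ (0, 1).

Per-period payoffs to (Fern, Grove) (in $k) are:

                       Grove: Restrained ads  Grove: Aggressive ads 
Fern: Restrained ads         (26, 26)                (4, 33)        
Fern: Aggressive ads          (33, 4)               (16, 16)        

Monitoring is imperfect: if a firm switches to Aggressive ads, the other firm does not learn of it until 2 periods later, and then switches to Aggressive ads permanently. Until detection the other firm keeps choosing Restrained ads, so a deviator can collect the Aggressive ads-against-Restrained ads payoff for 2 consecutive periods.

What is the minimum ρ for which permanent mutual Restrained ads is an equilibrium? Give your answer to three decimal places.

The best deviation is to choose Aggressive ads for all 2 undetected periods, earning 33 each, then 16 forever once detected.
Deviation value: 33(1−ρ^2)/(1−ρ) + 16ρ^2/(1−ρ); cooperation value: 26/(1−ρ).
IC: 26 ≥ 33(1−ρ^2) + 16ρ^2 = 33 − 17ρ^2.
So ρ^2 ≥ 7/17, giving ρ ≥ (7/17)^(1/2) ≈ 0.642.

0.642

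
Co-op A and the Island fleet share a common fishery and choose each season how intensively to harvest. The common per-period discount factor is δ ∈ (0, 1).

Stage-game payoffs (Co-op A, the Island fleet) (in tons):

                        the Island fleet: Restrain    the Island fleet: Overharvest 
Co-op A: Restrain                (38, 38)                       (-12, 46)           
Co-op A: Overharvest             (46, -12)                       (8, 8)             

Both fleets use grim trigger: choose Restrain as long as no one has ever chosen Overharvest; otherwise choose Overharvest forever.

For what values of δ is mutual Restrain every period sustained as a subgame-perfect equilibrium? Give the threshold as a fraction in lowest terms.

One-period gain from deviating is 46 − 38 = 8. The loss is 38 − 8 = 30 in every subsequent period, with present value 30·δ/(1−δ).
Deviation is unprofitable when 30·δ/(1−δ) ≥ 8, i.e. δ/(1−δ) ≥ 4/15.
Equivalently δ ≥ 8/(8+30) = 4/19.

4/19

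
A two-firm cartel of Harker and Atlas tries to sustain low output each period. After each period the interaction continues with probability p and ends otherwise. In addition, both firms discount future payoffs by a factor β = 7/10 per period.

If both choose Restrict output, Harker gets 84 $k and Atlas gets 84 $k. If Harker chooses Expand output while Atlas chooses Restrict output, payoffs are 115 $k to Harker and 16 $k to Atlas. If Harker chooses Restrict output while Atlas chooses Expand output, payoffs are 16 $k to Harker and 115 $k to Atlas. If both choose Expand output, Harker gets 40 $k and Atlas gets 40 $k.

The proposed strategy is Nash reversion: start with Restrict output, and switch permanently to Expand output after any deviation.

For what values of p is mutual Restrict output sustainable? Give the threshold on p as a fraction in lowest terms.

62/105

Expected continuation weight on next period's payoff is β·p = 7/10·p, which plays the role of the discount factor.
Cooperation requires 7/10·p ≥ (115−84)/(115−40) = 31/75, hence p ≥ 62/105.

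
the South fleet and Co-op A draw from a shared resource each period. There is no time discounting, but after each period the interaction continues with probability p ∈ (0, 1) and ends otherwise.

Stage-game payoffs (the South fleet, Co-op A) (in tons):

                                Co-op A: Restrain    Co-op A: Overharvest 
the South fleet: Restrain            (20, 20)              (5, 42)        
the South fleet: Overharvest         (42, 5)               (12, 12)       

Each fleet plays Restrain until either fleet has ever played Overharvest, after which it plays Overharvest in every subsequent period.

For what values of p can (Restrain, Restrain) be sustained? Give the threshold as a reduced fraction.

11/15

With no time discounting, the continuation probability p plays the role of the discount factor.
Grim-trigger IC: 20/(1−p) ≥ 42 + 12p/(1−p) ⇒ p ≥ (42−20)/(42−12) = 11/15.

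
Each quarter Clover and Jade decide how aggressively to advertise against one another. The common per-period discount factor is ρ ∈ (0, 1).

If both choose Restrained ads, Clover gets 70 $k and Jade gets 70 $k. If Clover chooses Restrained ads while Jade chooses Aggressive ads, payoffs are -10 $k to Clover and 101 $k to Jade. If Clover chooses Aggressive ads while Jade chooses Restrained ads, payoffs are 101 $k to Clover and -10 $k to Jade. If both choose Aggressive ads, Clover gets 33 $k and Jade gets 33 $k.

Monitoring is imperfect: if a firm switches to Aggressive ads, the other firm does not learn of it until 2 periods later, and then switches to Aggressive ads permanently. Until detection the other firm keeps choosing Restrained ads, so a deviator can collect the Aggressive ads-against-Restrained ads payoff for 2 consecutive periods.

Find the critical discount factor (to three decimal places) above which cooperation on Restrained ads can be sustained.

0.675

The best deviation is to choose Aggressive ads for all 2 undetected periods, earning 101 each, then 33 forever once detected.
Deviation value: 101(1−ρ^2)/(1−ρ) + 33ρ^2/(1−ρ); cooperation value: 70/(1−ρ).
IC: 70 ≥ 101(1−ρ^2) + 33ρ^2 = 101 − 68ρ^2.
So ρ^2 ≥ 31/68, giving ρ ≥ (31/68)^(1/2) ≈ 0.675.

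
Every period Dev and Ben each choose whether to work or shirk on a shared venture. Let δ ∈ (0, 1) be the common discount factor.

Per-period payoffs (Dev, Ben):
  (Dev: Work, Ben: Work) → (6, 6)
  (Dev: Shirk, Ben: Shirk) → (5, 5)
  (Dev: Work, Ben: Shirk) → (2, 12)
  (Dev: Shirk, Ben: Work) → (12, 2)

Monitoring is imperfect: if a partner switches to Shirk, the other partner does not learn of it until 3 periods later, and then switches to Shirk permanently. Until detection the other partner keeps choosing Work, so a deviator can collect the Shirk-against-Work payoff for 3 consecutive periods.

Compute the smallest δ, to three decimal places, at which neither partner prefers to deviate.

The best deviation is to choose Shirk for all 3 undetected periods, earning 12 each, then 5 forever once detected.
Deviation value: 12(1−δ^3)/(1−δ) + 5δ^3/(1−δ); cooperation value: 6/(1−δ).
IC: 6 ≥ 12(1−δ^3) + 5δ^3 = 12 − 7δ^3.
So δ^3 ≥ 6/7, giving δ ≥ (6/7)^(1/3) ≈ 0.950.

0.950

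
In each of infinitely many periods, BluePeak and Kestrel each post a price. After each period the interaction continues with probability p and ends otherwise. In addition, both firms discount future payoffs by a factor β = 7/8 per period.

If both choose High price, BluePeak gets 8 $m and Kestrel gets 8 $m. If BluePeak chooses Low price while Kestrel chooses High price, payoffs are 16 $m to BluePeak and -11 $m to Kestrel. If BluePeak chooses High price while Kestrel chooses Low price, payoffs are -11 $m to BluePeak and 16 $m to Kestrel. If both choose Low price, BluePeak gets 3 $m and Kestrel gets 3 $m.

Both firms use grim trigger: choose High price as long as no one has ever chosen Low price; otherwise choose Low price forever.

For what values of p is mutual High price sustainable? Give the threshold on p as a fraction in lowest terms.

With continuation probability p and discount β, the effective per-period discount factor is βp.
Grim-trigger IC: βp ≥ (16−8)/(16−3) = 8/13.
So p ≥ (8/13)/(7/8) = 64/91.

64/91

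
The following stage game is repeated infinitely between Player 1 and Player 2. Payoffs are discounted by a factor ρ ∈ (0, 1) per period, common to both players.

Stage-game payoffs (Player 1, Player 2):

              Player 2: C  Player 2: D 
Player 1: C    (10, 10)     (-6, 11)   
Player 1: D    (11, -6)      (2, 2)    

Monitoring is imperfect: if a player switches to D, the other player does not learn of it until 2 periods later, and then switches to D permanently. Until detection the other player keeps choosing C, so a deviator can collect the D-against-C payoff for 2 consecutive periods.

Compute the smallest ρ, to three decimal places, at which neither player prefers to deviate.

0.333

The best deviation is to choose D for all 2 undetected periods, earning 11 each, then 2 forever once detected.
Deviation value: 11(1−ρ^2)/(1−ρ) + 2ρ^2/(1−ρ); cooperation value: 10/(1−ρ).
IC: 10 ≥ 11(1−ρ^2) + 2ρ^2 = 11 − 9ρ^2.
So ρ^2 ≥ 1/9, giving ρ ≥ (1/9)^(1/2) ≈ 0.333.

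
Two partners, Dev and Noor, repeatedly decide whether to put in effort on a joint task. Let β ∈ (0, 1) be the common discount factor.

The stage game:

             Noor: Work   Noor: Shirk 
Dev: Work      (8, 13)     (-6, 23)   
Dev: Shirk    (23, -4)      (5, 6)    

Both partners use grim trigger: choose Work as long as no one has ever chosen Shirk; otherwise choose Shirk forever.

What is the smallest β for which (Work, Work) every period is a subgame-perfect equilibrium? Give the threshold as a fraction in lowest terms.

For Dev: deviation gain 23−8 = 15, per-period punishment loss 8−5 = 3. IC gives β ≥ 15/18 = 5/6.
For Noor: gain 10, loss 7 per period, so β ≥ 10/17.
The tighter constraint is Dev's, so cooperation needs β ≥ 5/6.

5/6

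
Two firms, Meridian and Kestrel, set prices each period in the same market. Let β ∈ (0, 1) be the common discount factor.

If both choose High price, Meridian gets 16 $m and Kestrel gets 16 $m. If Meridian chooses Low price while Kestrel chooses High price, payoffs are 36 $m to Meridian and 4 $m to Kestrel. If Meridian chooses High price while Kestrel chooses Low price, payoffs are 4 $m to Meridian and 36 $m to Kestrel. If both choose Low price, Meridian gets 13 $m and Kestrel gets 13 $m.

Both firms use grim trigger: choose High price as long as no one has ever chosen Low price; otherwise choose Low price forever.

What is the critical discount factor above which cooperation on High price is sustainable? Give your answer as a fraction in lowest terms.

Under grim trigger the critical discount factor is (T−C)/(T−P) with T = 36, C = 16, P = 13.
β* = (36−16)/(36−13) = 20/23.

20/23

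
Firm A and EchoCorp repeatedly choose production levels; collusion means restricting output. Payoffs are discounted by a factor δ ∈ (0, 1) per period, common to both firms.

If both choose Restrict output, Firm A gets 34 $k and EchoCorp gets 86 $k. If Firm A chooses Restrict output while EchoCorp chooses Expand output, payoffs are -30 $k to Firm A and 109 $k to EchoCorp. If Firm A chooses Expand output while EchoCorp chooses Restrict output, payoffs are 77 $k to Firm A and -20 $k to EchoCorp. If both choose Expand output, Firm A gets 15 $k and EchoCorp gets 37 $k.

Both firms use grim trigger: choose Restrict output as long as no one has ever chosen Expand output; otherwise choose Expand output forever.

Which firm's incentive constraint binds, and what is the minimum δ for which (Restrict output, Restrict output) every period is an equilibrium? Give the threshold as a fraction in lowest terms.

Firm A; δ ≥ 43/62

Firm A: cooperation gives 34 each period; deviation gives 77 once then 15 forever.
  34/(1−δ) ≥ 77 + 15δ/(1−δ) ⇒ δ ≥ 43/62.
EchoCorp: cooperation gives 86 each period; deviation gives 109 once then 37 forever.
  δ ≥ 23/72.
Both must hold, so the binding constraint is Firm A's: δ ≥ 43/62.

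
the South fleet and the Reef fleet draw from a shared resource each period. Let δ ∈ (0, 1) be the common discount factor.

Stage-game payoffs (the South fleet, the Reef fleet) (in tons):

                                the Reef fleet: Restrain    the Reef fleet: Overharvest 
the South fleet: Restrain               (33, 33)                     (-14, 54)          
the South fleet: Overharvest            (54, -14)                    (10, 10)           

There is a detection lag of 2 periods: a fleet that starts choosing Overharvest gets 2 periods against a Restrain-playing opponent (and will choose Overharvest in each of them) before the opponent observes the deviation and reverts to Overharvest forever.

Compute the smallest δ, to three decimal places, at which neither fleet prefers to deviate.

0.691

A deviator earns 54 for 2 periods, then 10 forever; cooperating earns 33 forever. Multiplying the IC by (1−δ):
33 ≥ 54(1−δ^2) + 10δ^2, so 44·δ^2 ≥ 21 and δ^2 ≥ 21/44.
δ ≥ (21/44)^(1/2) ≈ 0.691.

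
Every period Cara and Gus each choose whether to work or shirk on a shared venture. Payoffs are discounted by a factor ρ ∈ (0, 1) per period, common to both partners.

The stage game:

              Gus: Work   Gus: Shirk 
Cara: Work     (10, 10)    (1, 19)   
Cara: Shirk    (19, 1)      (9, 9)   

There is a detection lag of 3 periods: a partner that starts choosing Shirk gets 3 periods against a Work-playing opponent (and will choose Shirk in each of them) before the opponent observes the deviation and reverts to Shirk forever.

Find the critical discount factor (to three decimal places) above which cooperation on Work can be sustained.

The best deviation is to choose Shirk for all 3 undetected periods, earning 19 each, then 9 forever once detected.
Deviation value: 19(1−ρ^3)/(1−ρ) + 9ρ^3/(1−ρ); cooperation value: 10/(1−ρ).
IC: 10 ≥ 19(1−ρ^3) + 9ρ^3 = 19 − 10ρ^3.
So ρ^3 ≥ 9/10, giving ρ ≥ (9/10)^(1/3) ≈ 0.965.

0.965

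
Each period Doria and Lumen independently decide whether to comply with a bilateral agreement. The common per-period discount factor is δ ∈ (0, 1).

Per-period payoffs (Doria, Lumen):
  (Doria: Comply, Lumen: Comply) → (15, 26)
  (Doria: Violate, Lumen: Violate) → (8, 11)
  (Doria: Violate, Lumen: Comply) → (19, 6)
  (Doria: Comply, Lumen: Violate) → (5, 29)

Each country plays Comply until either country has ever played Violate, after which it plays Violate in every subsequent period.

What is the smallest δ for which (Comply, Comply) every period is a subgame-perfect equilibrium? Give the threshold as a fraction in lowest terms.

Doria's threshold: (19−15)/(19−8) = 4/11.
Lumen's threshold: (29−26)/(29−11) = 1/6.
4/11 > 1/6, so Doria binds and δ* = 4/11.

4/11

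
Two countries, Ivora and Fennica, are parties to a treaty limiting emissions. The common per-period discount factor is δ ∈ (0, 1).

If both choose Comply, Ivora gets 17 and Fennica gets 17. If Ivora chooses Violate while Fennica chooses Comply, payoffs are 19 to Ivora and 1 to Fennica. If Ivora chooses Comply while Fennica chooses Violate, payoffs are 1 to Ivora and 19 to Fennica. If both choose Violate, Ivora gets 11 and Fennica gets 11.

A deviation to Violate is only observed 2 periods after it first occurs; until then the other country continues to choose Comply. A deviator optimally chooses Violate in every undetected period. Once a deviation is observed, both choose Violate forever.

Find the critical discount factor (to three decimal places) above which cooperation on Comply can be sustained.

A deviator earns 19 for 2 periods, then 11 forever; cooperating earns 17 forever. Multiplying the IC by (1−δ):
17 ≥ 19(1−δ^2) + 11δ^2, so 8·δ^2 ≥ 2 and δ^2 ≥ 1/4.
δ ≥ (1/4)^(1/2) ≈ 0.500.

0.500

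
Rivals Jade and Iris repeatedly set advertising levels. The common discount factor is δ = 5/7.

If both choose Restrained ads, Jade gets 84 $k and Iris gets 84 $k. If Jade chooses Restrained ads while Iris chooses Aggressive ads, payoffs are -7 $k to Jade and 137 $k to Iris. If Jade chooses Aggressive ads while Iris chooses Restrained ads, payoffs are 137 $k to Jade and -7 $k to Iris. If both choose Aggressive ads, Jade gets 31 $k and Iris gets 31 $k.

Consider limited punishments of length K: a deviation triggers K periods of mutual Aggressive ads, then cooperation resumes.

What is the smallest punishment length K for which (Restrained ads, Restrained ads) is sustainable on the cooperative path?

2

No profitable deviation requires (84−31)(δ+…+δ^K) ≥ 137−84, i.e. δ+…+δ^K ≥ 1 ≈ 1.0000.
With δ = 5/7, the partial sums are K=1: 0.7143, K=2: 1.2245.
K = 2 is the first length at which the sum reaches 1.0000.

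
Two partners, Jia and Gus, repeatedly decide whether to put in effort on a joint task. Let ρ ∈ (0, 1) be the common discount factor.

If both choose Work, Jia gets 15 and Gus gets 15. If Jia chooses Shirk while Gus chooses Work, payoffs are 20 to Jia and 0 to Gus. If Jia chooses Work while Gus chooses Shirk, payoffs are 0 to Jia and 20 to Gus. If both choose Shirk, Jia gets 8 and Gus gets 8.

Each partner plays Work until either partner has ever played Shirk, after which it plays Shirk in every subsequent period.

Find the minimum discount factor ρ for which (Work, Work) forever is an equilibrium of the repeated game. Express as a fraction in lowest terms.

One-period gain from deviating is 20 − 15 = 5. The loss is 15 − 8 = 7 in every subsequent period, with present value 7·ρ/(1−ρ).
Deviation is unprofitable when 7·ρ/(1−ρ) ≥ 5, i.e. ρ/(1−ρ) ≥ 5/7.
Equivalently ρ ≥ 5/(5+7) = 5/12.

5/12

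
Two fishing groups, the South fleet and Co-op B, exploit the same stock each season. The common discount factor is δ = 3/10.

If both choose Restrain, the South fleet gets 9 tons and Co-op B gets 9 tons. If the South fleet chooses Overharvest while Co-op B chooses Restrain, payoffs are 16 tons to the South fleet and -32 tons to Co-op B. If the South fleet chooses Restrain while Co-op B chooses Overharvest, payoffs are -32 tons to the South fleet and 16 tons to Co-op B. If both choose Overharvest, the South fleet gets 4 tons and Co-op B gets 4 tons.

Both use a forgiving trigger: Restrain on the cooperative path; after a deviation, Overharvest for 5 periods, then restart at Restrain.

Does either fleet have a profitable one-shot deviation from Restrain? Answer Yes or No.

A one-shot deviation gives 16 now, then 4 for 5 periods, then back to 9.
Gain from deviating: (16−9) today; loss: (9−4) in each of the next 5 periods.
No-deviation condition: (9−4)(δ+…+δ^5) ≥ 16−9, i.e. δ+…+δ^5 ≥ 7/5.
At δ = 3/10: δ+…+δ^5 = 0.4275 < 1.4000.
So cooperation is not sustainable.

Yes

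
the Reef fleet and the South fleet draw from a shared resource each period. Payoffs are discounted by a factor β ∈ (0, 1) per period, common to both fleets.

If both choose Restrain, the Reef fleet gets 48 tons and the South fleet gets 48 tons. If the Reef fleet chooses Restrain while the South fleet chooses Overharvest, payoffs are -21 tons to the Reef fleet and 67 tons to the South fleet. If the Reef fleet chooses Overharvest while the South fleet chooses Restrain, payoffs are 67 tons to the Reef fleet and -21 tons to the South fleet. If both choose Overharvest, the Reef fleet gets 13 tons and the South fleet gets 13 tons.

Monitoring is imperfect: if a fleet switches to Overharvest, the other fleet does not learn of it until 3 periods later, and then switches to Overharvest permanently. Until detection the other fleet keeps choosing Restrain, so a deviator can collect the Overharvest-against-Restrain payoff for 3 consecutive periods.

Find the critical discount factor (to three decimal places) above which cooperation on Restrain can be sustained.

0.706

The best deviation is to choose Overharvest for all 3 undetected periods, earning 67 each, then 13 forever once detected.
Deviation value: 67(1−β^3)/(1−β) + 13β^3/(1−β); cooperation value: 48/(1−β).
IC: 48 ≥ 67(1−β^3) + 13β^3 = 67 − 54β^3.
So β^3 ≥ 19/54, giving β ≥ (19/54)^(1/3) ≈ 0.706.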